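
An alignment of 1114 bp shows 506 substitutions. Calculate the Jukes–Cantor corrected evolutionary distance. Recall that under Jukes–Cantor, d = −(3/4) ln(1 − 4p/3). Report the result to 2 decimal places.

p = 506/1114 ≈ 0.454219.
d = −(3/4) ln(1 − 4p/3) = −0.75 ln(1 − 0.605625) = −0.75 ln(0.394375)
  = −0.75 × (-0.930453) = 0.697840 substitutions/site.

0.70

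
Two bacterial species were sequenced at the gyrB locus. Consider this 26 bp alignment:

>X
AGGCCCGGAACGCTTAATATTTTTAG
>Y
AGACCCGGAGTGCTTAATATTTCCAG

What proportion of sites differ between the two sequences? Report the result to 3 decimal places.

The sequences differ at 5 of 26 positions (sites 3, 10, 11, 23, 24).
p = 5/26 = 0.192307… ≈ 0.192 (to 3 d.p.).

0.192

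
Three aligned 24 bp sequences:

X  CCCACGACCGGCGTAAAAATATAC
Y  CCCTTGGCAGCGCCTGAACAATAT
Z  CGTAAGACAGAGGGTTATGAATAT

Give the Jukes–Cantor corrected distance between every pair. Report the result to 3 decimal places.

X–Y: 13/24 sites differ → p ≈ 0.541667, d = −0.75 ln(1 − 0.722223) = 0.960702 ≈ 0.961.
X–Z: 13/24 sites differ → p ≈ 0.541667, d = −0.75 ln(1 − 0.722223) = 0.960702 ≈ 0.961.
Y–Z: 11/24 sites differ → p ≈ 0.458333, d = −0.75 ln(1 − 0.611111) = 0.708346 ≈ 0.708.

d(X,Y) = 0.961, d(X,Z) = 0.961, d(Y,Z) = 0.708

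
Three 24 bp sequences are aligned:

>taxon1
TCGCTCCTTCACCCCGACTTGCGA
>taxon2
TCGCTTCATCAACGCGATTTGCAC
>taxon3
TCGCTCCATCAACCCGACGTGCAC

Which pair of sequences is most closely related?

taxon1–taxon2: 7/24 differ, p = 0.292, d = 0.369.
taxon1–taxon3: 5/24 differ, p = 0.208, d = 0.244.
taxon2–taxon3: 4/24 differ, p = 0.167, d = 0.188.
The smallest distance is between taxon2 and taxon3.

taxon2 and taxon3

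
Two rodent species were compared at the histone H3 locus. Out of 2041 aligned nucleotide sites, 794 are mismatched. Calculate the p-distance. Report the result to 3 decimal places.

p = 794/2041 = 0.389024… ≈ 0.389 (to 3 d.p.).

0.389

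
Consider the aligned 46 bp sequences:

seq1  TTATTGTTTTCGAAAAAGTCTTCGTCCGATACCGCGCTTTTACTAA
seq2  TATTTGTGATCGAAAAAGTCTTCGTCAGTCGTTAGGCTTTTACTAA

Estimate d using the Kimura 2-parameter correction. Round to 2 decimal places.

Of 46 sites, 5 differences are transitions and 7 are transversions, so P = 5/46 ≈ 0.108696 and Q = 7/46 ≈ 0.152174.
Under the Kimura two-parameter model, d = −½ ln(1 − 2P − Q) − ¼ ln(1 − 2Q).
1 − 2P − Q = 0.630434, giving −½ ln(0.630434) = 0.230673.
1 − 2Q = 0.695652, giving −¼ ln(0.695652) = 0.090726.
d = 0.230673 + 0.090726 = 0.321399.

0.32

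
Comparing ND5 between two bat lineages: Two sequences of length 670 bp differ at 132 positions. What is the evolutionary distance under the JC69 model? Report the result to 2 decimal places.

p = 132/670 ≈ 0.197015.
d = −(3/4) ln(1 − 4p/3) = −0.75 ln(1 − 0.262687) = −0.75 ln(0.737313)
  = −0.75 × (-0.304743) = 0.228557 substitutions/site.

0.23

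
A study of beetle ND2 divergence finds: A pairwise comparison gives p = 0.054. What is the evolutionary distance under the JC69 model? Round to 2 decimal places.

0.06

d = −(3/4) ln(1 − 4p/3) = −0.75 ln(1 − 0.072) = −0.75 ln(0.928)
  = −0.75 × (-0.074724) = 0.056043 substitutions/site.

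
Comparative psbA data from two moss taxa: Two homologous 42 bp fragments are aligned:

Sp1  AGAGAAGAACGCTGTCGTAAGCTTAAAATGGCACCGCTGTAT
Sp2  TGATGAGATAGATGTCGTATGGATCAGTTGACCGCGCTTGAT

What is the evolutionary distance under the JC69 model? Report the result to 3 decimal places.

The sequences differ at 17 of 42 sites, so p = 17/42 ≈ 0.404762.
d = −(3/4) ln(1 − 4p/3) = −0.75 ln(1 − 0.539683) = −0.75 ln(0.460317)
  = −0.75 × (-0.775840) = 0.581880 substitutions/site.

0.582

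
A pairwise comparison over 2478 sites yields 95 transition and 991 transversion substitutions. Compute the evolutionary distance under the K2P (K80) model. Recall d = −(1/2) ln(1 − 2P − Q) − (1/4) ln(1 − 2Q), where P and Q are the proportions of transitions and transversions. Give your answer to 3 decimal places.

0.726

P = 95/2478 ≈ 0.038337 and Q = 991/2478 ≈ 0.399919.
Under the Kimura two-parameter model, d = −½ ln(1 − 2P − Q) − ¼ ln(1 − 2Q).
1 − 2P − Q = 0.523407, giving −½ ln(0.523407) = 0.323698.
1 − 2Q = 0.200162, giving −¼ ln(0.200162) = 0.402157.
d = 0.323698 + 0.402157 = 0.725855.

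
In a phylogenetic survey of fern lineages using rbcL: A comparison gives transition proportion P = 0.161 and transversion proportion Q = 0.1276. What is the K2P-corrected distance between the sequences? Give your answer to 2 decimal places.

Under the Kimura two-parameter model, d = −½ ln(1 − 2P − Q) − ¼ ln(1 − 2Q).
1 − 2P − Q = 0.5504, giving −½ ln(0.5504) = 0.298555.
1 − 2Q = 0.7448, giving −¼ ln(0.7448) = 0.073660.
d = 0.298555 + 0.073660 = 0.372215.

0.37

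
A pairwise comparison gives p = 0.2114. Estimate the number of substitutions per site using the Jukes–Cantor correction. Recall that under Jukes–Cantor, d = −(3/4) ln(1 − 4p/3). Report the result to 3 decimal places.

0.248

d = −(3/4) ln(1 − 4p/3) = −0.75 ln(1 − 0.281867) = −0.75 ln(0.718133)
  = −0.75 × (-0.331100) = 0.248325 substitutions/site.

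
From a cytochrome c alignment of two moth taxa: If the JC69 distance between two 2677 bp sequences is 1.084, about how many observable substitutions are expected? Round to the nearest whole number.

Invert JC69: p = (3/4)(1 − e^(−4d/3)) = 0.75 × (1 − e^(-1.445333)) = 0.75 × (1 − 0.235668) = 0.573249.
Expected differing sites = pL ≈ 0.573249 × 2677 = 1534.587573 ≈ 1535.

1535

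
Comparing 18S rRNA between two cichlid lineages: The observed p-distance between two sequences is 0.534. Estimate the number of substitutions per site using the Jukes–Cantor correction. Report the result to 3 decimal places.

d = −(3/4) ln(1 − 4p/3) = −0.75 ln(1 − 0.712) = −0.75 ln(0.288)
  = −0.75 × (-1.244795) = 0.933596 substitutions/site.

0.934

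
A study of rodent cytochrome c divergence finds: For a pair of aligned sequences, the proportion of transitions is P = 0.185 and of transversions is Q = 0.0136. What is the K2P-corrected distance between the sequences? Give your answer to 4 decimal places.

0.2488

Under the Kimura two-parameter model, d = −½ ln(1 − 2P − Q) − ¼ ln(1 − 2Q).
1 − 2P − Q = 0.6164, giving −½ ln(0.6164) = 0.241930.
1 − 2Q = 0.9728, giving −¼ ln(0.9728) = 0.006894.
d = 0.241930 + 0.006894 = 0.248824.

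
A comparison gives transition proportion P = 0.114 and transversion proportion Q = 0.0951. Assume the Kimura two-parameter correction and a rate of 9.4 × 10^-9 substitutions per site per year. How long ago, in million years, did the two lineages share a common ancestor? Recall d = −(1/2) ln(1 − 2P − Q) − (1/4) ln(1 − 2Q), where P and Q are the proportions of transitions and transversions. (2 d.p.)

13.18

Under the Kimura two-parameter model, d = −½ ln(1 − 2P − Q) − ¼ ln(1 − 2Q).
1 − 2P − Q = 0.6769, giving −½ ln(0.6769) = 0.195116.
1 − 2Q = 0.8098, giving −¼ ln(0.8098) = 0.052742.
d = 0.195116 + 0.052742 = 0.247858.
Under a molecular clock d = 2μt, so t = d/(2μ) = 0.247858 / (2 × 9.4 × 10^-9) = 13.18 million years.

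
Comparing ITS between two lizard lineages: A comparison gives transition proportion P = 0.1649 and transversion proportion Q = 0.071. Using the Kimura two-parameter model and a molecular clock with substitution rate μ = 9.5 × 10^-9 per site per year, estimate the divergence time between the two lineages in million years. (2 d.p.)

Under the Kimura two-parameter model, d = −½ ln(1 − 2P − Q) − ¼ ln(1 − 2Q).
1 − 2P − Q = 0.5992, giving −½ ln(0.5992) = 0.256080.
1 − 2Q = 0.858, giving −¼ ln(0.858) = 0.038288.
d = 0.256080 + 0.038288 = 0.294368.
Under a molecular clock d = 2μt, so t = d/(2μ) = 0.294368 / (2 × 9.5 × 10^-9) = 15.49 million years.

15.49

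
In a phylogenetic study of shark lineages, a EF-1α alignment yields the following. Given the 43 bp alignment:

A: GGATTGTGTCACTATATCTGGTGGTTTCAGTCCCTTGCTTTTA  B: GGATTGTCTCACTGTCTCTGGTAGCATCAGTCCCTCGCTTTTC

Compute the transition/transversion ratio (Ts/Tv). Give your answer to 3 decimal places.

1.000

Transitions are A↔G and C↔T; transversions are all other mismatches.
Transitions: 4. Transversions: 4.
R = 4/4 = 1.000.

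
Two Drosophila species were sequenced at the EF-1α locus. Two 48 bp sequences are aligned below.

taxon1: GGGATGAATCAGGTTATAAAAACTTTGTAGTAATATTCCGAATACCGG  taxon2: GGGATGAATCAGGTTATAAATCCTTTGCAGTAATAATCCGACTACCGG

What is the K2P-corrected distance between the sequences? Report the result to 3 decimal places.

Of 48 sites, 1 differences are transitions and 4 are transversions, so P = 1/48 ≈ 0.020833 and Q = 4/48 ≈ 0.083333.
Under the Kimura two-parameter model, d = −½ ln(1 − 2P − Q) − ¼ ln(1 − 2Q).
1 − 2P − Q = 0.875001, giving −½ ln(0.875001) = 0.066765.
1 − 2Q = 0.833334, giving −¼ ln(0.833334) = 0.045580.
d = 0.066765 + 0.045580 = 0.112345.

0.112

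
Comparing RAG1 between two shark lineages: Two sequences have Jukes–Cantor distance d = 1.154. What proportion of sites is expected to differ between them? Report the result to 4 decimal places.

p = (3/4)(1 − e^(−4d/3)) = 0.75 × (1 − e^(-1.538667)) = 0.75 × (1 − 0.214667) = 0.589000.

0.5890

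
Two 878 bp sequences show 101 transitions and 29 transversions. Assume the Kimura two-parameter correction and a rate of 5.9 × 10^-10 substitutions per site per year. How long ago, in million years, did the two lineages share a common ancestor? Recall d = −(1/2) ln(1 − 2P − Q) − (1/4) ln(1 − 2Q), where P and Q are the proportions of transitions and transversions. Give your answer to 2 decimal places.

143.84

P = 101/878 ≈ 0.115034 and Q = 29/878 ≈ 0.03303.
Under the Kimura two-parameter model, d = −½ ln(1 − 2P − Q) − ¼ ln(1 − 2Q).
1 − 2P − Q = 0.736902, giving −½ ln(0.736902) = 0.152650.
1 − 2Q = 0.93394, giving −¼ ln(0.93394) = 0.017086.
d = 0.152650 + 0.017086 = 0.169736.
Under a molecular clock d = 2μt, so t = d/(2μ) = 0.169736 / (2 × 5.9 × 10^-10) = 143.84 million years.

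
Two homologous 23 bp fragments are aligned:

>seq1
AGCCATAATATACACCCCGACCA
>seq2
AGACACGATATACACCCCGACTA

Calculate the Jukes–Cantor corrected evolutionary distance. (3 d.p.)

0.198

The sequences differ at 4 of 23 sites (3, 6, 7, 22), so p = 4/23 ≈ 0.173913.
d = −(3/4) ln(1 − 4p/3) = −0.75 ln(1 − 0.231884) = −0.75 ln(0.768116)
  = −0.75 × (-0.263815) = 0.197861 substitutions/site.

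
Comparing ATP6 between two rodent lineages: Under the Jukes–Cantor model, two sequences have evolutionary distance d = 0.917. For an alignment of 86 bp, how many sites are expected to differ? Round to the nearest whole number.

46

Invert JC69: p = (3/4)(1 − e^(−4d/3)) = 0.75 × (1 − e^(-1.222667)) = 0.75 × (1 − 0.294444) = 0.529167.
Expected differing sites = pL ≈ 0.529167 × 86 = 45.508362 ≈ 46.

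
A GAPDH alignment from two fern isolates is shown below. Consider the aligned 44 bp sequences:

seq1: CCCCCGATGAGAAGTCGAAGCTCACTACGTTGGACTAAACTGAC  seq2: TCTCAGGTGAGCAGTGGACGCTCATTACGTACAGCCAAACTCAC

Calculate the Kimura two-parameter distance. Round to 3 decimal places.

0.420

Of 44 sites, 7 differences are transitions and 7 are transversions, so P = 7/44 ≈ 0.159091 and Q = 7/44 ≈ 0.159091.
Under the Kimura two-parameter model, d = −½ ln(1 − 2P − Q) − ¼ ln(1 − 2Q).
1 − 2P − Q = 0.522727, giving −½ ln(0.522727) = 0.324348.
1 − 2Q = 0.681818, giving −¼ ln(0.681818) = 0.095748.
d = 0.324348 + 0.095748 = 0.420096.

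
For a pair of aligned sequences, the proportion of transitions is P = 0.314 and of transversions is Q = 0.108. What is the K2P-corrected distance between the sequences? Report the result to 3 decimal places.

0.727

Under the Kimura two-parameter model, d = −½ ln(1 − 2P − Q) − ¼ ln(1 − 2Q).
1 − 2P − Q = 0.264, giving −½ ln(0.264) = 0.665903.
1 − 2Q = 0.784, giving −¼ ln(0.784) = 0.060837.
d = 0.665903 + 0.060837 = 0.726740.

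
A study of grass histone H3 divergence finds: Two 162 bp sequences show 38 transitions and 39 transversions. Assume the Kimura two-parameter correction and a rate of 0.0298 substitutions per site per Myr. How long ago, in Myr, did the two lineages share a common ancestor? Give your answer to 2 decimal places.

13.14

P = 38/162 ≈ 0.234568 and Q = 39/162 ≈ 0.240741.
Under the Kimura two-parameter model, d = −½ ln(1 − 2P − Q) − ¼ ln(1 − 2Q).
1 − 2P − Q = 0.290123, giving −½ ln(0.290123) = 0.618725.
1 − 2Q = 0.518518, giving −¼ ln(0.518518) = 0.164195.
d = 0.618725 + 0.164195 = 0.782920.
Under a molecular clock d = 2μt, so t = d/(2μ) = 0.782920 / (2 × 0.0298) = 13.14 Myr.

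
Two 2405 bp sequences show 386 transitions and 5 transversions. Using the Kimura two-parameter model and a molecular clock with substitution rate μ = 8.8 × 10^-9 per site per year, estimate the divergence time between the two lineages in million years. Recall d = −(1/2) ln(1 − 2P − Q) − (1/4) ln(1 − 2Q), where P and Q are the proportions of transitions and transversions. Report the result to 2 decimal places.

P = 386/2405 ≈ 0.160499 and Q = 5/2405 ≈ 0.002079.
Under the Kimura two-parameter model, d = −½ ln(1 − 2P − Q) − ¼ ln(1 − 2Q).
1 − 2P − Q = 0.676923, giving −½ ln(0.676923) = 0.195099.
1 − 2Q = 0.995842, giving −¼ ln(0.995842) = 0.001042.
d = 0.195099 + 0.001042 = 0.196141.
Under a molecular clock d = 2μt, so t = d/(2μ) = 0.196141 / (2 × 8.8 × 10^-9) = 11.14 million years.

11.14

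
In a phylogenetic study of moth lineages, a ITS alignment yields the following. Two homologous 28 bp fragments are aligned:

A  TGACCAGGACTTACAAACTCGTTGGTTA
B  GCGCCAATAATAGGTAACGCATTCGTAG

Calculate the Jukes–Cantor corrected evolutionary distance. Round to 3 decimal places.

0.940

The sequences differ at 15 of 28 sites, so p = 15/28 ≈ 0.535714.
d = −(3/4) ln(1 − 4p/3) = −0.75 ln(1 − 0.714285) = −0.75 ln(0.285715)
  = −0.75 × (-1.252760) = 0.939570 substitutions/site.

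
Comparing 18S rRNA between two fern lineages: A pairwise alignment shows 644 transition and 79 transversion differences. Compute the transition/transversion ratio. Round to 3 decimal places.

8.152

R = 644/79 = 8.151898… ≈ 8.152 (to 3 d.p.).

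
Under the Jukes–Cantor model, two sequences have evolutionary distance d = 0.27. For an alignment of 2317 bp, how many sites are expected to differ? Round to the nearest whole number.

525

Invert JC69: p = (3/4)(1 − e^(−4d/3)) = 0.75 × (1 − e^(-0.36)) = 0.75 × (1 − 0.697676) = 0.226743.
Expected differing sites = pL ≈ 0.226743 × 2317 = 525.363531 ≈ 525.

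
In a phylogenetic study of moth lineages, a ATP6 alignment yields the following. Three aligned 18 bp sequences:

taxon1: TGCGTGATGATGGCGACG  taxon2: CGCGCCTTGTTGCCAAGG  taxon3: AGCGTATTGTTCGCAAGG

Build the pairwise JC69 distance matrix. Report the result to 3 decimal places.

taxon1–taxon2: 8/18 sites differ → p ≈ 0.444444, d = −0.75 ln(1 − 0.592592) = 0.673455 ≈ 0.673.
taxon1–taxon3: 7/18 sites differ → p ≈ 0.388889, d = −0.75 ln(1 − 0.518519) = 0.548166 ≈ 0.548.
taxon2–taxon3: 5/18 sites differ → p ≈ 0.277778, d = −0.75 ln(1 − 0.370371) = 0.346968 ≈ 0.347.

d(taxon1,taxon2) = 0.673, d(taxon1,taxon3) = 0.548, d(taxon2,taxon3) = 0.347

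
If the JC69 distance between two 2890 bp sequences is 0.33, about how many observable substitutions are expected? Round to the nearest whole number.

Invert JC69: p = (3/4)(1 − e^(−4d/3)) = 0.75 × (1 − e^(-0.44)) = 0.75 × (1 − 0.644036) = 0.266973.
Expected differing sites = pL ≈ 0.266973 × 2890 = 771.55197 ≈ 772.

772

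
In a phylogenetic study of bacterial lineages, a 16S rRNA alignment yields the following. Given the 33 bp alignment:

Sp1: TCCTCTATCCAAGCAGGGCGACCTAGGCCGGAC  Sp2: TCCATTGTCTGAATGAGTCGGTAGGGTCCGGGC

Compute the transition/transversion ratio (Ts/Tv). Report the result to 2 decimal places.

Transitions are A↔G and C↔T; transversions are all other mismatches.
Transitions: 12. Transversions: 5.
R = 12/5 = 2.40.

2.40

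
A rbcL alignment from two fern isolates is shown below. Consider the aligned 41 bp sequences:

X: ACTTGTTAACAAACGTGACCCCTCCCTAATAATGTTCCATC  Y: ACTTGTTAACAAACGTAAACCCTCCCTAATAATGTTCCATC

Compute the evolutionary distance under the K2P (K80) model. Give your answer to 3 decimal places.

Of 41 sites, 1 differences are transitions and 1 are transversions, so P = 1/41 ≈ 0.02439 and Q = 1/41 ≈ 0.02439.
Under the Kimura two-parameter model, d = −½ ln(1 − 2P − Q) − ¼ ln(1 − 2Q).
1 − 2P − Q = 0.92683, giving −½ ln(0.92683) = 0.037993.
1 − 2Q = 0.95122, giving −¼ ln(0.95122) = 0.012502.
d = 0.037993 + 0.012502 = 0.050495.

0.050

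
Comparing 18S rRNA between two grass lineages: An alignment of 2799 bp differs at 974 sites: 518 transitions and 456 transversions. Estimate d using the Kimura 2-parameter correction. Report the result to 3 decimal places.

0.479

P = 518/2799 ≈ 0.185066 and Q = 456/2799 ≈ 0.162915.
Under the Kimura two-parameter model, d = −½ ln(1 − 2P − Q) − ¼ ln(1 − 2Q).
1 − 2P − Q = 0.466953, giving −½ ln(0.466953) = 0.380763.
1 − 2Q = 0.67417, giving −¼ ln(0.67417) = 0.098568.
d = 0.380763 + 0.098568 = 0.479331.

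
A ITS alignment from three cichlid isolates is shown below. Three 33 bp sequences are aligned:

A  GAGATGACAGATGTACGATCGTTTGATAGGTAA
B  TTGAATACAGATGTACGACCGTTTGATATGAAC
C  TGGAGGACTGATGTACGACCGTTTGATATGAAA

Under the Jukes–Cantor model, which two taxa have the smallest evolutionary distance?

B and C

A–B: 8/33 differ, p = 0.242, d = 0.293.
A–C: 7/33 differ, p = 0.212, d = 0.249.
B–C: 5/33 differ, p = 0.152, d = 0.169.
The smallest distance is between B and C.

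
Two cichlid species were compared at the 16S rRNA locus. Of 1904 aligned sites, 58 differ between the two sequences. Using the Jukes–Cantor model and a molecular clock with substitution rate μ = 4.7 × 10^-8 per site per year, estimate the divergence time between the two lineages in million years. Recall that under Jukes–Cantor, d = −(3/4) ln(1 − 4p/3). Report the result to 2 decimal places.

p = 58/1904 ≈ 0.030462.
d = −(3/4) ln(1 − 4p/3) = −0.75 ln(1 − 0.040616) = −0.75 ln(0.959384)
  = −0.75 × (-0.041464) = 0.031098 substitutions/site.
Under a molecular clock d = 2μt, so t = d/(2μ) = 0.031098 / (2 × 4.7 × 10^-8) = 0.33 million years.

0.33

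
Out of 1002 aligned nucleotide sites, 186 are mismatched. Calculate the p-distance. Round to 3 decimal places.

0.186

p = 186/1002 = 0.185628… ≈ 0.186 (to 3 d.p.).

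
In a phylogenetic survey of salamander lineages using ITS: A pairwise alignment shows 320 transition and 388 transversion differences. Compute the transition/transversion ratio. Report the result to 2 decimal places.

0.82

R = 320/388 = 0.824742… ≈ 0.82 (to 2 d.p.).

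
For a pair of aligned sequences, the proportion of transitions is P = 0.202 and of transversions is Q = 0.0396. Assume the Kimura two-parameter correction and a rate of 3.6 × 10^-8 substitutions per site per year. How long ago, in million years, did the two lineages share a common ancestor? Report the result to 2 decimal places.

4.36

Under the Kimura two-parameter model, d = −½ ln(1 − 2P − Q) − ¼ ln(1 − 2Q).
1 − 2P − Q = 0.5564, giving −½ ln(0.5564) = 0.293134.
1 − 2Q = 0.9208, giving −¼ ln(0.9208) = 0.020628.
d = 0.293134 + 0.020628 = 0.313762.
Under a molecular clock d = 2μt, so t = d/(2μ) = 0.313762 / (2 × 3.6 × 10^-8) = 4.36 million years.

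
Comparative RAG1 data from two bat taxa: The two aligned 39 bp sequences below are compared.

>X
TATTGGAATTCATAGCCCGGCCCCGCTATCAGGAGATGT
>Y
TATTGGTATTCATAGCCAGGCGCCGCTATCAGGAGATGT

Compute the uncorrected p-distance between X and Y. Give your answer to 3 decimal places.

0.077

The sequences differ at 3 of 39 positions (sites 7, 18, 22).
p = 3/39 = 0.076923… ≈ 0.077 (to 3 d.p.).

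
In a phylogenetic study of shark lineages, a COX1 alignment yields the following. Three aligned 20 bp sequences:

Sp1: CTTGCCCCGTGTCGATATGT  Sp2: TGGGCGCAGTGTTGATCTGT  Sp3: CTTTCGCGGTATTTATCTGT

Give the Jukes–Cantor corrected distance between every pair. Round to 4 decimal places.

Sp1–Sp2: 7/20 sites differ → p = 0.35, d = −0.75 ln(1 − 0.466667) = 0.471457 ≈ 0.4715.
Sp1–Sp3: 7/20 sites differ → p = 0.35, d = −0.75 ln(1 − 0.466667) = 0.471457 ≈ 0.4715.
Sp2–Sp3: 7/20 sites differ → p = 0.35, d = −0.75 ln(1 − 0.466667) = 0.471457 ≈ 0.4715.

d(Sp1,Sp2) = 0.4715, d(Sp1,Sp3) = 0.4715, d(Sp2,Sp3) = 0.4715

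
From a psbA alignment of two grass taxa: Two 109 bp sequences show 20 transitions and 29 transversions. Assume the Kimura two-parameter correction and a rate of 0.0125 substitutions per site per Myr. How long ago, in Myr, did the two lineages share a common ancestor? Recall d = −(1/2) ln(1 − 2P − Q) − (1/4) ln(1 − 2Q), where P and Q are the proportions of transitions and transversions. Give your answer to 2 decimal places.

27.64

P = 20/109 ≈ 0.183486 and Q = 29/109 ≈ 0.266055.
Under the Kimura two-parameter model, d = −½ ln(1 − 2P − Q) − ¼ ln(1 − 2Q).
1 − 2P − Q = 0.366973, giving −½ ln(0.366973) = 0.501234.
1 − 2Q = 0.46789, giving −¼ ln(0.46789) = 0.189881.
d = 0.501234 + 0.189881 = 0.691115.
Under a molecular clock d = 2μt, so t = d/(2μ) = 0.691115 / (2 × 0.0125) = 27.64 Myr.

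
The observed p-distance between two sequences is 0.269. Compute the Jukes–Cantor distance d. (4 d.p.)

0.3332

d = −(3/4) ln(1 − 4p/3) = −0.75 ln(1 − 0.358667) = −0.75 ln(0.641333)
  = −0.75 × (-0.444206) = 0.333155 substitutions/site.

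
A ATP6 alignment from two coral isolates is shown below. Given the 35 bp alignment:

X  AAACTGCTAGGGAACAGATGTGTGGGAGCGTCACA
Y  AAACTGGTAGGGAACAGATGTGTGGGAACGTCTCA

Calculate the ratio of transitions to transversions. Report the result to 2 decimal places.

0.50

Transitions are A↔G and C↔T; transversions are all other mismatches.
Transitions: 1. Transversions: 2.
R = 1/2 = 0.50.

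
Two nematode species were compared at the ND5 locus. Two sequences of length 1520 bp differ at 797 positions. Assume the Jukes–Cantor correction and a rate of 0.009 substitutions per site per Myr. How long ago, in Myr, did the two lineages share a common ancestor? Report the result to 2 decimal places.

50.04

p = 797/1520 ≈ 0.524342.
d = −(3/4) ln(1 − 4p/3) = −0.75 ln(1 − 0.699123) = −0.75 ln(0.300877)
  = −0.75 × (-1.201054) = 0.900791 substitutions/site.
Under a molecular clock d = 2μt, so t = d/(2μ) = 0.900791 / (2 × 0.009) = 50.04 Myr.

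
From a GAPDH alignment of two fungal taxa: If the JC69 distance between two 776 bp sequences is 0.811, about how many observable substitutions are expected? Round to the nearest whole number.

385

Invert JC69: p = (3/4)(1 − e^(−4d/3)) = 0.75 × (1 − e^(-1.081333)) = 0.75 × (1 − 0.339143) = 0.495643.
Expected differing sites = pL ≈ 0.495643 × 776 = 384.618968 ≈ 385.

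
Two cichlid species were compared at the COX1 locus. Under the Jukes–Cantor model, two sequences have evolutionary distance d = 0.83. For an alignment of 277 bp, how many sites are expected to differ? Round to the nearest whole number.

Invert JC69: p = (3/4)(1 − e^(−4d/3)) = 0.75 × (1 − e^(-1.106667)) = 0.75 × (1 − 0.330659) = 0.502006.
Expected differing sites = pL ≈ 0.502006 × 277 = 139.055662 ≈ 139.

139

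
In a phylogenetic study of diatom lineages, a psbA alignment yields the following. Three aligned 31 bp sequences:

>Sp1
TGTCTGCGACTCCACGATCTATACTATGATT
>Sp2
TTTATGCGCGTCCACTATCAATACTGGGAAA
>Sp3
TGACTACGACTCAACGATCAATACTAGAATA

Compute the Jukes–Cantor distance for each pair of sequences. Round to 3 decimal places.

Sp1–Sp2: 10/31 sites differ → p ≈ 0.322581, d = −0.75 ln(1 − 0.430108) = 0.421731 ≈ 0.422.
Sp1–Sp3: 7/31 sites differ → p ≈ 0.225806, d = −0.75 ln(1 − 0.301075) = 0.268659 ≈ 0.269.
Sp2–Sp3: 11/31 sites differ → p ≈ 0.354839, d = −0.75 ln(1 − 0.473119) = 0.480585 ≈ 0.481.

d(Sp1,Sp2) = 0.422, d(Sp1,Sp3) = 0.269, d(Sp2,Sp3) = 0.481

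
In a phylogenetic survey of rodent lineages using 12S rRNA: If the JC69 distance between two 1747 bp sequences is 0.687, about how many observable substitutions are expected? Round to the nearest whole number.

786

Invert JC69: p = (3/4)(1 − e^(−4d/3)) = 0.75 × (1 − e^(-0.916)) = 0.75 × (1 − 0.400116) = 0.449913.
Expected differing sites = pL ≈ 0.449913 × 1747 = 785.998011 ≈ 786.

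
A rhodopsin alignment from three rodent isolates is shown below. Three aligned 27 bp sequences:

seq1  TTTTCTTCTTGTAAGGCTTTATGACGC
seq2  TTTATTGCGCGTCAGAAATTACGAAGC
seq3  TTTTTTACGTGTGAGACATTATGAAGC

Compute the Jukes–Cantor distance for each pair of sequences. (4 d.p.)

d(seq1,seq2) = 0.5876, d(seq1,seq3) = 0.3181, d(seq2,seq3) = 0.2635

seq1–seq2: 11/27 sites differ → p ≈ 0.407407, d = −0.75 ln(1 − 0.543209) = 0.587647 ≈ 0.5876.
seq1–seq3: 7/27 sites differ → p ≈ 0.259259, d = −0.75 ln(1 − 0.345679) = 0.318118 ≈ 0.3181.
seq2–seq3: 6/27 sites differ → p ≈ 0.222222, d = −0.75 ln(1 − 0.296296) = 0.263548 ≈ 0.2635.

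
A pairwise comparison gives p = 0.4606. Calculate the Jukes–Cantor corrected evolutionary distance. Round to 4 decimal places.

0.7142

d = −(3/4) ln(1 − 4p/3) = −0.75 ln(1 − 0.614133) = −0.75 ln(0.385867)
  = −0.75 × (-0.952263) = 0.714197 substitutions/site.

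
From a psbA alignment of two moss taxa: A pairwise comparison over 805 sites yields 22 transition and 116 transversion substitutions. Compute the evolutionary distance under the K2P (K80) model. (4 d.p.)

0.1958

P = 22/805 ≈ 0.027329 and Q = 116/805 ≈ 0.144099.
Under the Kimura two-parameter model, d = −½ ln(1 − 2P − Q) − ¼ ln(1 − 2Q).
1 − 2P − Q = 0.801243, giving −½ ln(0.801243) = 0.110796.
1 − 2Q = 0.711802, giving −¼ ln(0.711802) = 0.084989.
d = 0.110796 + 0.084989 = 0.195785.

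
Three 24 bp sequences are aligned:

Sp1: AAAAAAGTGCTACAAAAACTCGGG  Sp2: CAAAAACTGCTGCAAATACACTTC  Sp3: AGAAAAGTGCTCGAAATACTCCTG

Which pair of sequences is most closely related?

Sp1 and Sp3

Sp1–Sp2: 8/24 differ, p = 0.333, d = 0.441.
Sp1–Sp3: 6/24 differ, p = 0.250, d = 0.304.
Sp2–Sp3: 8/24 differ, p = 0.333, d = 0.441.
The smallest distance is between Sp1 and Sp3.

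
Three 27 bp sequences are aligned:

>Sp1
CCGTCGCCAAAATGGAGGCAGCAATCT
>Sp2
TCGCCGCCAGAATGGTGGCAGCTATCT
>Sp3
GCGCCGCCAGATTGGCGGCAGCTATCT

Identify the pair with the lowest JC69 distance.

Sp2 and Sp3

Sp1–Sp2: 5/27 differ, p = 0.185, d = 0.213.
Sp1–Sp3: 6/27 differ, p = 0.222, d = 0.264.
Sp2–Sp3: 3/27 differ, p = 0.111, d = 0.120.
The smallest distance is between Sp2 and Sp3.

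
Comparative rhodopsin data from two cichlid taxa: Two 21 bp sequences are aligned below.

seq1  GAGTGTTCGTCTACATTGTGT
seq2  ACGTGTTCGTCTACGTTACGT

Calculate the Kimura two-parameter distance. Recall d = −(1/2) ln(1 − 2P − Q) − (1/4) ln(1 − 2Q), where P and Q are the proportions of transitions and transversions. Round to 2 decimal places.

Of 21 sites, 4 differences are transitions and 1 are transversions, so P = 4/21 ≈ 0.190476 and Q = 1/21 ≈ 0.047619.
Under the Kimura two-parameter model, d = −½ ln(1 − 2P − Q) − ¼ ln(1 − 2Q).
1 − 2P − Q = 0.571429, giving −½ ln(0.571429) = 0.279808.
1 − 2Q = 0.904762, giving −¼ ln(0.904762) = 0.025021.
d = 0.279808 + 0.025021 = 0.304829.

0.30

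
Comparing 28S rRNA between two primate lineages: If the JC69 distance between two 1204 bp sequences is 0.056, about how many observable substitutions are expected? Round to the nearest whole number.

Invert JC69: p = (3/4)(1 − e^(−4d/3)) = 0.75 × (1 − e^(-0.074667)) = 0.75 × (1 − 0.928052) = 0.053961.
Expected differing sites = pL ≈ 0.053961 × 1204 = 64.969044 ≈ 65.

65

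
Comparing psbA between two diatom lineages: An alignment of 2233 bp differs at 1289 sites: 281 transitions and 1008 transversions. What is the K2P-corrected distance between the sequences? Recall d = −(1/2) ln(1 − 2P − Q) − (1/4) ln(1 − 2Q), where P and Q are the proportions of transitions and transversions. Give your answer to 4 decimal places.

P = 281/2233 ≈ 0.12584 and Q = 1008/2233 ≈ 0.451411.
Under the Kimura two-parameter model, d = −½ ln(1 − 2P − Q) − ¼ ln(1 − 2Q).
1 − 2P − Q = 0.296909, giving −½ ln(0.296909) = 0.607165.
1 − 2Q = 0.097178, giving −¼ ln(0.097178) = 0.582803.
d = 0.607165 + 0.582803 = 1.189968.

1.1900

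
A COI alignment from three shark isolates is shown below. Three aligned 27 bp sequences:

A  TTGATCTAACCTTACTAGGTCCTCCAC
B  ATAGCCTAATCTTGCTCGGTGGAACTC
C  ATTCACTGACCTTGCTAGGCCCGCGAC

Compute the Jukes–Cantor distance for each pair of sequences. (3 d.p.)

d(A,B) = 0.673, d(A,C) = 0.441, d(B,C) = 0.770

A–B: 12/27 sites differ → p ≈ 0.444444, d = −0.75 ln(1 − 0.592592) = 0.673455 ≈ 0.673.
A–C: 9/27 sites differ → p ≈ 0.333333, d = −0.75 ln(1 − 0.444444) = 0.440839 ≈ 0.441.
B–C: 13/27 sites differ → p ≈ 0.481481, d = −0.75 ln(1 − 0.641975) = 0.770364 ≈ 0.770.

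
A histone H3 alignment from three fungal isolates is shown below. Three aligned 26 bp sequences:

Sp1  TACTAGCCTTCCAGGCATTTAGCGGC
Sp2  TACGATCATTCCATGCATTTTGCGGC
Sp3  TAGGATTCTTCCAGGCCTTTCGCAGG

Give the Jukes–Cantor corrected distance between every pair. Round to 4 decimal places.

d(Sp1,Sp2) = 0.2222, d(Sp1,Sp3) = 0.3961, d(Sp2,Sp3) = 0.3961

Sp1–Sp2: 5/26 sites differ → p ≈ 0.192308, d = −0.75 ln(1 − 0.256411) = 0.222200 ≈ 0.2222.
Sp1–Sp3: 8/26 sites differ → p ≈ 0.307692, d = −0.75 ln(1 − 0.410256) = 0.396050 ≈ 0.3961.
Sp2–Sp3: 8/26 sites differ → p ≈ 0.307692, d = −0.75 ln(1 − 0.410256) = 0.396050 ≈ 0.3961.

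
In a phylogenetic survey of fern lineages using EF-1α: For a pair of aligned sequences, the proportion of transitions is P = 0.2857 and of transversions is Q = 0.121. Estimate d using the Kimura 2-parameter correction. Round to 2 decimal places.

0.66

Under the Kimura two-parameter model, d = −½ ln(1 − 2P − Q) − ¼ ln(1 − 2Q).
1 − 2P − Q = 0.3076, giving −½ ln(0.3076) = 0.589478.
1 − 2Q = 0.758, giving −¼ ln(0.758) = 0.069268.
d = 0.589478 + 0.069268 = 0.658746.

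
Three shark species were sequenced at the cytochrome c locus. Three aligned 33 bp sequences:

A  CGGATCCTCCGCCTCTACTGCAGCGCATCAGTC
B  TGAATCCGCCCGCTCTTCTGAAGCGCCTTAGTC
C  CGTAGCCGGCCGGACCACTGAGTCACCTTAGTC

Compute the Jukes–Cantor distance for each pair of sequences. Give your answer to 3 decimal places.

d(A,B) = 0.339, d(A,C) = 0.699, d(B,C) = 0.441

A–B: 9/33 sites differ → p ≈ 0.272727, d = −0.75 ln(1 − 0.363636) = 0.338988 ≈ 0.339.
A–C: 15/33 sites differ → p ≈ 0.454545, d = −0.75 ln(1 − 0.60606) = 0.698667 ≈ 0.699.
B–C: 11/33 sites differ → p ≈ 0.333333, d = −0.75 ln(1 − 0.444444) = 0.440839 ≈ 0.441.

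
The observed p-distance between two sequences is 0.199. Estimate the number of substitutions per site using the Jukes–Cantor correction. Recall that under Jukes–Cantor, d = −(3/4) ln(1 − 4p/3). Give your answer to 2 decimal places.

d = −(3/4) ln(1 − 4p/3) = −0.75 ln(1 − 0.265333) = −0.75 ln(0.734667)
  = −0.75 × (-0.308338) = 0.231254 substitutions/site.

0.23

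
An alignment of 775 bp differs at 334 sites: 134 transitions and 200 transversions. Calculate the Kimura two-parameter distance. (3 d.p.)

P = 134/775 ≈ 0.172903 and Q = 200/775 ≈ 0.258065.
Under the Kimura two-parameter model, d = −½ ln(1 − 2P − Q) − ¼ ln(1 − 2Q).
1 − 2P − Q = 0.396129, giving −½ ln(0.396129) = 0.463008.
1 − 2Q = 0.48387, giving −¼ ln(0.48387) = 0.181485.
d = 0.463008 + 0.181485 = 0.644493.

0.644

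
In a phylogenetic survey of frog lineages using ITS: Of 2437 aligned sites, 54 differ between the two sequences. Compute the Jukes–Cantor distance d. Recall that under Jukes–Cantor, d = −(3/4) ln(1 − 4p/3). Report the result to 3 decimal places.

p = 54/2437 ≈ 0.022158.
d = −(3/4) ln(1 − 4p/3) = −0.75 ln(1 − 0.029544) = −0.75 ln(0.970456)
  = −0.75 × (-0.029989) = 0.022492 substitutions/site.

0.022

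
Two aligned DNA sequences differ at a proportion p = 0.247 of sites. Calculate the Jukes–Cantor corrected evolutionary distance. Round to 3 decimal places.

0.300

d = −(3/4) ln(1 − 4p/3) = −0.75 ln(1 − 0.329333) = −0.75 ln(0.670667)
  = −0.75 × (-0.399483) = 0.299612 substitutions/site.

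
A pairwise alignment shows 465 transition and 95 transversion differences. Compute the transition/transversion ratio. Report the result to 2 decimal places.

4.89

R = 465/95 = 4.894736… ≈ 4.89 (to 2 d.p.).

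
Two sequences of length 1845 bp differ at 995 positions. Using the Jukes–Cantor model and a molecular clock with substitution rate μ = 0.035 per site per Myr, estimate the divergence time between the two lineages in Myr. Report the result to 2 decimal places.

13.60

p = 995/1845 ≈ 0.539295.
d = −(3/4) ln(1 − 4p/3) = −0.75 ln(1 − 0.71906) = −0.75 ln(0.28094)
  = −0.75 × (-1.269614) = 0.952211 substitutions/site.
Under a molecular clock d = 2μt, so t = d/(2μ) = 0.952211 / (2 × 0.035) = 13.60 Myr.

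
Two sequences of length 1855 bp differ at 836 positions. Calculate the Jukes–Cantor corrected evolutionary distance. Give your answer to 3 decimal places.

0.689

p = 836/1855 ≈ 0.450674.
d = −(3/4) ln(1 − 4p/3) = −0.75 ln(1 − 0.600899) = −0.75 ln(0.399101)
  = −0.75 × (-0.918541) = 0.688906 substitutions/site.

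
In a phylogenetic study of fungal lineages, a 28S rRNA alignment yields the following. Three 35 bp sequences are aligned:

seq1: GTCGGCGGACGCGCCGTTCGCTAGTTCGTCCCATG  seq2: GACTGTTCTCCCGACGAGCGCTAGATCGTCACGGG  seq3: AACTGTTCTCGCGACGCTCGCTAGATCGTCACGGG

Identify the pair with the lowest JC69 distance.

seq1–seq2: 14/35 differ, p = 0.400, d = 0.572.
seq1–seq3: 13/35 differ, p = 0.371, d = 0.513.
seq2–seq3: 4/35 differ, p = 0.114, d = 0.124.
The smallest distance is between seq2 and seq3.

seq2 and seq3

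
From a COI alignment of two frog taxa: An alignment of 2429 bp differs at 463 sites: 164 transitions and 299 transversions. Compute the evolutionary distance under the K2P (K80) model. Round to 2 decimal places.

0.22

P = 164/2429 ≈ 0.067517 and Q = 299/2429 ≈ 0.123096.
Under the Kimura two-parameter model, d = −½ ln(1 − 2P − Q) − ¼ ln(1 − 2Q).
1 − 2P − Q = 0.74187, giving −½ ln(0.74187) = 0.149291.
1 − 2Q = 0.753808, giving −¼ ln(0.753808) = 0.070654.
d = 0.149291 + 0.070654 = 0.219945.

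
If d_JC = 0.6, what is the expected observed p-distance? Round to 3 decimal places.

0.413

p = (3/4)(1 − e^(−4d/3)) = 0.75 × (1 − e^(-0.8)) = 0.75 × (1 − 0.449329) = 0.413003.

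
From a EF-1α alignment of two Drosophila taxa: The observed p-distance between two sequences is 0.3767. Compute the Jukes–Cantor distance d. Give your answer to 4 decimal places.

d = −(3/4) ln(1 − 4p/3) = −0.75 ln(1 − 0.502267) = −0.75 ln(0.497733)
  = −0.75 × (-0.697691) = 0.523268 substitutions/site.

0.5233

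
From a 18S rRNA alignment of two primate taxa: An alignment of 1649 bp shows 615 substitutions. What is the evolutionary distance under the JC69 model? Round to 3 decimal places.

p = 615/1649 ≈ 0.372953.
d = −(3/4) ln(1 − 4p/3) = −0.75 ln(1 − 0.497271) = −0.75 ln(0.502729)
  = −0.75 × (-0.687704) = 0.515778 substitutions/site.

0.516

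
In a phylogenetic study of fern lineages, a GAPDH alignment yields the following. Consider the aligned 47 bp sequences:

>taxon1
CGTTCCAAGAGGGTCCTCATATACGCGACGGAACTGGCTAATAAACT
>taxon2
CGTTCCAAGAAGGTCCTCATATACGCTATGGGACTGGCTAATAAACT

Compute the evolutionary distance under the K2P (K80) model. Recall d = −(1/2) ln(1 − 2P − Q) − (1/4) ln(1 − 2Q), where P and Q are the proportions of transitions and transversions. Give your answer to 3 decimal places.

0.092

Of 47 sites, 3 differences are transitions and 1 are transversions, so P = 3/47 ≈ 0.06383 and Q = 1/47 ≈ 0.021277.
Under the Kimura two-parameter model, d = −½ ln(1 − 2P − Q) − ¼ ln(1 − 2Q).
1 − 2P − Q = 0.851063, giving −½ ln(0.851063) = 0.080635.
1 − 2Q = 0.957446, giving −¼ ln(0.957446) = 0.010871.
d = 0.080635 + 0.010871 = 0.091506.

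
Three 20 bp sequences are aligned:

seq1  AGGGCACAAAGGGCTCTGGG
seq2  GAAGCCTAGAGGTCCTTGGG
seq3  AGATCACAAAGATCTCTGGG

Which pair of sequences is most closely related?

seq1–seq2: 9/20 differ, p = 0.450, d = 0.687.
seq1–seq3: 4/20 differ, p = 0.200, d = 0.233.
seq2–seq3: 9/20 differ, p = 0.450, d = 0.687.
The smallest distance is between seq1 and seq3.

seq1 and seq3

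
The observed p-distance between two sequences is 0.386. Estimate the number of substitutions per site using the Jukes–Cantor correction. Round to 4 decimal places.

d = −(3/4) ln(1 − 4p/3) = −0.75 ln(1 − 0.514667) = −0.75 ln(0.485333)
  = −0.75 × (-0.722920) = 0.542190 substitutions/site.

0.5422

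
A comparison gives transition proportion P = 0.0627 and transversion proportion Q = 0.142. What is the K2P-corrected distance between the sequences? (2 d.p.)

Under the Kimura two-parameter model, d = −½ ln(1 − 2P − Q) − ¼ ln(1 − 2Q).
1 − 2P − Q = 0.7326, giving −½ ln(0.7326) = 0.155578.
1 − 2Q = 0.716, giving −¼ ln(0.716) = 0.083519.
d = 0.155578 + 0.083519 = 0.239097.

0.24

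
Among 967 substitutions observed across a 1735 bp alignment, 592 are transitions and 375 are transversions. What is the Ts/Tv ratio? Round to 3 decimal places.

1.579

R = 592/375 = 1.578666… ≈ 1.579 (to 3 d.p.).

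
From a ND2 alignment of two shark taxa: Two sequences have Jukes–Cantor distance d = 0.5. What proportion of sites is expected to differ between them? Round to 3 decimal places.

0.365

p = (3/4)(1 − e^(−4d/3)) = 0.75 × (1 − e^(-0.666667)) = 0.75 × (1 − 0.513417) = 0.364937.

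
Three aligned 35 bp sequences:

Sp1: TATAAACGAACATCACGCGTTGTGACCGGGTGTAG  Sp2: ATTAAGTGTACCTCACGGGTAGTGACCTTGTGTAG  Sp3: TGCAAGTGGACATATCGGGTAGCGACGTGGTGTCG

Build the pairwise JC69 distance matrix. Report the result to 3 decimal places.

d(Sp1,Sp2) = 0.360, d(Sp1,Sp3) = 0.513, d(Sp2,Sp3) = 0.407

Sp1–Sp2: 10/35 sites differ → p ≈ 0.285714, d = −0.75 ln(1 − 0.380952) = 0.359679 ≈ 0.360.
Sp1–Sp3: 13/35 sites differ → p ≈ 0.371429, d = −0.75 ln(1 − 0.495239) = 0.512753 ≈ 0.513.
Sp2–Sp3: 11/35 sites differ → p ≈ 0.314286, d = −0.75 ln(1 − 0.419048) = 0.407315 ≈ 0.407.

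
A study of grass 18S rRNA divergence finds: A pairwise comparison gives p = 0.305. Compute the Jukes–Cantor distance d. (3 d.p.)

0.391

d = −(3/4) ln(1 − 4p/3) = −0.75 ln(1 − 0.406667) = −0.75 ln(0.593333)
  = −0.75 × (-0.521999) = 0.391499 substitutions/site.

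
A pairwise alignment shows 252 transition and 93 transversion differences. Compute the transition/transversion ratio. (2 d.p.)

2.71

R = 252/93 = 2.709677… ≈ 2.71 (to 2 d.p.).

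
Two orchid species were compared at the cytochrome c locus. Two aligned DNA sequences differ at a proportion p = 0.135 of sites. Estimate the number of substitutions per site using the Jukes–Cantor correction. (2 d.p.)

d = −(3/4) ln(1 − 4p/3) = −0.75 ln(1 − 0.18) = −0.75 ln(0.82)
  = −0.75 × (-0.198451) = 0.148838 substitutions/site.

0.15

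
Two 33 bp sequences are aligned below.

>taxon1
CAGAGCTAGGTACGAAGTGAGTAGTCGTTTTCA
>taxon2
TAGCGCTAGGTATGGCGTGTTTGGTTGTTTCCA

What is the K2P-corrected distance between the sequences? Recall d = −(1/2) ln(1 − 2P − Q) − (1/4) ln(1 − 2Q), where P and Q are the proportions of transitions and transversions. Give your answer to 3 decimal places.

0.401

Of 33 sites, 6 differences are transitions and 4 are transversions, so P = 6/33 ≈ 0.181818 and Q = 4/33 ≈ 0.121212.
Under the Kimura two-parameter model, d = −½ ln(1 − 2P − Q) − ¼ ln(1 − 2Q).
1 − 2P − Q = 0.515152, giving −½ ln(0.515152) = 0.331647.
1 − 2Q = 0.757576, giving −¼ ln(0.757576) = 0.069408.
d = 0.331647 + 0.069408 = 0.401055.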